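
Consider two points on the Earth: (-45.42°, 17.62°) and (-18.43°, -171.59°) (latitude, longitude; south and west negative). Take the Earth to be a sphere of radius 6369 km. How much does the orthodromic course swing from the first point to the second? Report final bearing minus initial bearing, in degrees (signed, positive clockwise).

-163.2°

At departure: θ₁ = atan2(sin Δλ cos φ₂, cos φ₁ sin φ₂ − sin φ₁ cos φ₂ cos Δλ) = 170.31°
At arrival: θ₂ = atan2(sin Δλ cos φ₁, −cos φ₂ sin φ₁ + sin φ₂ cos φ₁ cos Δλ) = 7.16°
Δθ = θ₂ − θ₁ = -163.2°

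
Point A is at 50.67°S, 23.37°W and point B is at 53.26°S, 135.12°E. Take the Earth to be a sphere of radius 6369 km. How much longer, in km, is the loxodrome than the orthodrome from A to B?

Great circle: cos σ = sin φ₁ sin φ₂ + cos φ₁ cos φ₂ cos Δλ,  σ = 1.3004 rad → d_gc = 8282.1 km
Rhumb line: Δψ = -0.0734, q = Δφ/Δψ = 0.6159, d_rh = R√(Δφ²+q²Δλ²) = 10854.9 km
Excess = 10854.9 − 8282.1 = 2572.8 ≈ 2573 km

2573 km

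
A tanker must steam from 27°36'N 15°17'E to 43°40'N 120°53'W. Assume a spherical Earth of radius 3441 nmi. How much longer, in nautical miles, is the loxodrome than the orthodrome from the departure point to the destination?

Great circle: cos σ = sin φ₁ sin φ₂ + cos φ₁ cos φ₂ cos Δλ,  σ = 1.7138 rad → d_gc = 5897.3 nmi
Rhumb line: Δψ = +0.3473, q = Δφ/Δψ = 0.8073, d_rh = R√(Δφ²+q²Δλ²) = 6672.3 nmi
Excess = 6672.3 − 5897.3 = 775.0 ≈ 775 nmi

775 nmi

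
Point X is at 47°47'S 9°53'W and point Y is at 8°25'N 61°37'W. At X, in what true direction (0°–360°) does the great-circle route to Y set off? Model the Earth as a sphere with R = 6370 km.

305.4°

θ = atan2( sin Δλ·cos φ₂ ,  cos φ₁ sin φ₂ − sin φ₁ cos φ₂ cos Δλ )
  = atan2(-0.7767, +0.5521) = 305.41°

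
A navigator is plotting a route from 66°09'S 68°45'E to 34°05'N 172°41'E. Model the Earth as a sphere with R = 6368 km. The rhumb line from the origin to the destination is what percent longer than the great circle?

3.0%

Great circle: σ = 2.2058 rad → d_gc = Rσ = 14046.5 km
Rhumb: Δφ = +1.7494, Δλ = +1.8140, Δψ = +2.1884, q = Δφ/Δψ = 0.7994 → d_rh = R√(Δφ²+q²Δλ²) = 14469.7 km
Excess = (14469.7 − 14046.5) / 14046.5 = 423.2 / 14046.5 = 3.01% ≈ 3.0%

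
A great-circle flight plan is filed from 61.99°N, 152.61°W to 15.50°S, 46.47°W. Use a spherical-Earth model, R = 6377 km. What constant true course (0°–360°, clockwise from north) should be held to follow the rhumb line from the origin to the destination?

Δψ = ln[tan(π/4+φ₂/2)/tan(π/4+φ₁/2)] = -1.6625
Δλ = +1.8525 rad (taken the short way round)
course = atan2(Δλ, Δψ) = 131.91°

131.9°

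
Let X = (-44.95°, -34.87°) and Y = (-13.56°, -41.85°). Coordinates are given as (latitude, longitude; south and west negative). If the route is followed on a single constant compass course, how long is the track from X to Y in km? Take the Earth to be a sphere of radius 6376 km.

3556 km

Rhumb course C = atan2(Δλ, Δψ) with Δψ = ln[tan(π/4+φ₂/2)/tan(π/4+φ₁/2)] = +0.6412, Δλ = -0.1218 → C = 349.24°
d = R·|Δφ| / |cos C| = 6376·0.54786 / 0.98243 = 3556 km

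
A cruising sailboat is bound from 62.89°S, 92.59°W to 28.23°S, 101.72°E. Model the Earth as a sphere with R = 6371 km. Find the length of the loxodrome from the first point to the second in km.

Rhumb course C = atan2(Δλ, Δψ) with Δψ = ln[tan(π/4+φ₂/2)/tan(π/4+φ₁/2)] = +0.9086, Δλ = -2.8918 → C = 287.44°
d = R·|Δφ| / |cos C| = 6371·0.60493 / 0.29975 = 12857 km

12857 km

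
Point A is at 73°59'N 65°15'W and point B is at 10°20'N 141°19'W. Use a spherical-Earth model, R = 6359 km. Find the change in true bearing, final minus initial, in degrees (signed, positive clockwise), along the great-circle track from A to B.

-63.4°

At departure: θ₁ = atan2(sin Δλ cos φ₂, cos φ₁ sin φ₂ − sin φ₁ cos φ₂ cos Δλ) = 259.43°
At arrival: θ₂ = atan2(sin Δλ cos φ₁, −cos φ₂ sin φ₁ + sin φ₂ cos φ₁ cos Δλ) = 196.00°
Δθ = θ₂ − θ₁ = -63.4°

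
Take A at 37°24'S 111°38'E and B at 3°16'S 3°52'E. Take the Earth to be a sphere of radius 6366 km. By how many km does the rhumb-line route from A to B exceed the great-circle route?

Great circle: cos σ = sin φ₁ sin φ₂ + cos φ₁ cos φ₂ cos Δλ,  σ = 1.7797 rad → d_gc = 11329.7 km
Rhumb line: Δψ = +0.6477, q = Δφ/Δψ = 0.9198, d_rh = R√(Δφ²+q²Δλ²) = 11647.7 km
Excess = 11647.7 − 11329.7 = 318.0 ≈ 318 km

318 km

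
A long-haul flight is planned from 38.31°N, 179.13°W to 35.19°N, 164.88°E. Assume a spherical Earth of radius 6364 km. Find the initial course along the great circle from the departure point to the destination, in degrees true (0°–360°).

261.2°

θ = atan2( sin Δλ·cos φ₂ ,  cos φ₁ sin φ₂ − sin φ₁ cos φ₂ cos Δλ )
  = atan2(-0.2251, -0.0348) = 261.21°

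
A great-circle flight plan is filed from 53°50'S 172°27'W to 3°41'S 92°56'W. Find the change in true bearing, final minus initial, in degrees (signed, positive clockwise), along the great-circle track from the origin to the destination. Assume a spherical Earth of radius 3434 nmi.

At departure: θ₁ = atan2(sin Δλ cos φ₂, cos φ₁ sin φ₂ − sin φ₁ cos φ₂ cos Δλ) = 83.68°
At arrival: θ₂ = atan2(sin Δλ cos φ₁, −cos φ₂ sin φ₁ + sin φ₂ cos φ₁ cos Δλ) = 36.00°
Δθ = θ₂ − θ₁ = -47.7°

-47.7°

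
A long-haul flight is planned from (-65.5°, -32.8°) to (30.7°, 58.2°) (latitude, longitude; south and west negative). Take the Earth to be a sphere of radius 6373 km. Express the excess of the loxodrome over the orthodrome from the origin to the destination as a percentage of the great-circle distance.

Great circle: σ = 2.0610 rad → d_gc = Rσ = 13134.7 km
Rhumb: Δφ = +1.6790, Δλ = +1.5882, Δψ = +2.0908, q = Δφ/Δψ = 0.8031 → d_rh = R√(Δφ²+q²Δλ²) = 13437.6 km
Excess = (13437.6 − 13134.7) / 13134.7 = 302.9 / 13134.7 = 2.31% ≈ 2.3%

2.3%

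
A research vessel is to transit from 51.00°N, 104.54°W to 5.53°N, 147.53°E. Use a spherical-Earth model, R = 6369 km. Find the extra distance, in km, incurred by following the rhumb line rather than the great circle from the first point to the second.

549 km

Great circle: cos σ = sin φ₁ sin φ₂ + cos φ₁ cos φ₂ cos Δλ,  σ = 1.6890 rad → d_gc = 10757.4 km
Rhumb line: Δψ = -0.9415, q = Δφ/Δψ = 0.8430, d_rh = R√(Δφ²+q²Δλ²) = 11306.0 km
Excess = 11306.0 − 10757.4 = 548.6 ≈ 549 km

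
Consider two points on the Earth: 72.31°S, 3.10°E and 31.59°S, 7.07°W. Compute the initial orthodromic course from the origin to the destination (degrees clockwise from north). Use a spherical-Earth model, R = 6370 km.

346.8°

θ = atan2( sin Δλ·cos φ₂ ,  cos φ₁ sin φ₂ − sin φ₁ cos φ₂ cos Δλ )
  = atan2(-0.1504, +0.6396) = 346.77°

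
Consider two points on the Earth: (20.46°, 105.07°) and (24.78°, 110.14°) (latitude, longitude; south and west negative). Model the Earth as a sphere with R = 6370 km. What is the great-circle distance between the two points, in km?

708 km

cos σ = sin φ₁ sin φ₂ + cos φ₁ cos φ₂ cos Δλ
      = sin(20.46°)sin(24.78°) + cos(20.46°)cos(24.78°)cos(5.07°) = 0.9938
σ = 6.368° → d = Rσ = 6370·0.11114 = 708 km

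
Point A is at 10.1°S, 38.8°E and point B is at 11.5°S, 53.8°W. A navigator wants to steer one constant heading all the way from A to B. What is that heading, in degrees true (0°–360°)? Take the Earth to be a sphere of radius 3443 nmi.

269.1°

Δψ = ln[tan(π/4+φ₂/2)/tan(π/4+φ₁/2)] = -0.0249
Δλ = -1.6162 rad (taken the short way round)
course = atan2(Δλ, Δψ) = 269.12°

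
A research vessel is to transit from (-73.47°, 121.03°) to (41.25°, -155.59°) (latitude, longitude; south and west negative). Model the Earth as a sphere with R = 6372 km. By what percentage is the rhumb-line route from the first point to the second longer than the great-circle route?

Great circle: σ = 2.2236 rad → d_gc = Rσ = 14168.9 km
Rhumb: Δφ = +2.0022, Δλ = +1.4553, Δψ = +2.7209, q = Δφ/Δψ = 0.7359 → d_rh = R√(Δφ²+q²Δλ²) = 14468.5 km
Excess = (14468.5 − 14168.9) / 14168.9 = 299.6 / 14168.9 = 2.11% ≈ 2.1%

2.1%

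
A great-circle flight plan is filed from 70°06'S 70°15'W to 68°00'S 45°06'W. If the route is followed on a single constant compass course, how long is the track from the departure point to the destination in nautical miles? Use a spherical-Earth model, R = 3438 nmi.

554 nmi

Rhumb course C = atan2(Δλ, Δψ) with Δψ = ln[tan(π/4+φ₂/2)/tan(π/4+φ₁/2)] = +0.1026, Δλ = +0.4390 → C = 76.84°
d = R·|Δφ| / |cos C| = 3438·0.03665 / 0.22759 = 554 nmi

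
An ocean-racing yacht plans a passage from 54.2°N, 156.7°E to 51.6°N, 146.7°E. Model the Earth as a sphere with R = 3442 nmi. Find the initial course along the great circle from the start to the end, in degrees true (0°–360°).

250.7°

θ = atan2( sin Δλ·cos φ₂ ,  cos φ₁ sin φ₂ − sin φ₁ cos φ₂ cos Δλ )
  = atan2(-0.1079, -0.0377) = 250.73°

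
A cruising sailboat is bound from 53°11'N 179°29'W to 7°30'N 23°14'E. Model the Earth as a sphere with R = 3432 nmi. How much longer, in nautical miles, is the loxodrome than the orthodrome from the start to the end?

Great circle: cos σ = sin φ₁ sin φ₂ + cos φ₁ cos φ₂ cos Δλ,  σ = 2.0303 rad → d_gc = 6968.16 nmi
Rhumb line: Δψ = -0.9689, q = Δφ/Δψ = 0.8229, d_rh = R√(Δφ²+q²Δλ²) = 8221.74 nmi
Excess = 8221.74 − 6968.16 = 1253.58 ≈ 1254 nmi

1254 nmi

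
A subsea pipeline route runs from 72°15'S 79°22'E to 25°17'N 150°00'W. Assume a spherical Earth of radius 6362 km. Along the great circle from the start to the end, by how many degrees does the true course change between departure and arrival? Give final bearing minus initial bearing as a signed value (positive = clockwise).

-105.5°

Initial bearing θ₁ = atan2(sin Δλ cos φ₂, cos φ₁ sin φ₂ − sin φ₁ cos φ₂ cos Δλ) = 122.11°
Final bearing θ₂ = (initial bearing from the destination back to the start) + 180° = 16.59°
Δθ = θ₂ − θ₁ = -105.5°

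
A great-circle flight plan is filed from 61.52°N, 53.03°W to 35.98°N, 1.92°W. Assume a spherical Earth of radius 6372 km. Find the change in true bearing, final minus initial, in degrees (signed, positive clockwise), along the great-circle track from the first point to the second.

Initial bearing θ₁ = atan2(sin Δλ cos φ₂, cos φ₁ sin φ₂ − sin φ₁ cos φ₂ cos Δλ) = 104.80°
Final bearing θ₂ = (initial bearing from the destination back to the start) + 180° = 145.27°
Δθ = θ₂ − θ₁ = +40.5°

+40.5°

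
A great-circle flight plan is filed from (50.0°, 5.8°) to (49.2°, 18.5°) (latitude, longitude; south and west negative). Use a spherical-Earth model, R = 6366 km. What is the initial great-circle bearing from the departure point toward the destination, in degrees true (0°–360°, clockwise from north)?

90.7°

N = sin Δλ·cos φ₂ = +0.1437;  D = cos φ₁ sin φ₂ − sin φ₁ cos φ₂ cos Δλ = -0.0017
initial course = atan2(N, D) = 90.68°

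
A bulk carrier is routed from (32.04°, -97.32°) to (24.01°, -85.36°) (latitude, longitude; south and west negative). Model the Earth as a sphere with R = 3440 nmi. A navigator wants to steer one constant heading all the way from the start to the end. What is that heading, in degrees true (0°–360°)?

127.3°

Meridional parts: M(φ₁)=+0.5909, M(φ₂)=+0.4319 → ΔM = -0.1590;  Δλ = +0.2087 rad
tan C = Δλ / ΔM = -1.3131 → C = 127.29°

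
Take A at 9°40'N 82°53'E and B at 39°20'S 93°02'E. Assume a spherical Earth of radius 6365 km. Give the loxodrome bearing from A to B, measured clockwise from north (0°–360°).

Δψ = ln[tan(π/4+φ₂/2)/tan(π/4+φ₁/2)] = -0.9173
Δλ = +0.1772 rad (taken the short way round)
course = atan2(Δλ, Δψ) = 169.07°

169.1°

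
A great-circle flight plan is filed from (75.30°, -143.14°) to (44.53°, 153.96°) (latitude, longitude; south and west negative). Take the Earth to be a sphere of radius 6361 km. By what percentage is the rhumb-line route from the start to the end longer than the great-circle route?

3.9%

Great circle: σ = 0.7063 rad → d_gc = Rσ = 4493.1 km
Rhumb: Δφ = -0.5370, Δλ = -1.0978, Δψ = -1.1782, q = Δφ/Δψ = 0.4558 → d_rh = R√(Δφ²+q²Δλ²) = 4669.2 km
Excess = (4669.2 − 4493.1) / 4493.1 = 176.1 / 4493.1 = 3.92% ≈ 3.9%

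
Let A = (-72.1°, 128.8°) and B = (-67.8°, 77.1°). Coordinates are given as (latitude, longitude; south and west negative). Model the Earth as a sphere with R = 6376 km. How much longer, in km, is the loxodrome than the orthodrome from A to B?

60 km

Great circle: cos σ = sin φ₁ sin φ₂ + cos φ₁ cos φ₂ cos Δλ,  σ = 0.3077 rad → d_gc = 1962.0 km
Rhumb line: Δψ = +0.2197, q = Δφ/Δψ = 0.3415, d_rh = R√(Δφ²+q²Δλ²) = 2022.4 km
Excess = 2022.4 − 1962.0 = 60.4 ≈ 60 km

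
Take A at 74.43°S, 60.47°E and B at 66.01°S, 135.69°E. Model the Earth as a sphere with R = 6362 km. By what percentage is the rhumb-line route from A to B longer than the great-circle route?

Great circle: σ = 0.4325 rad → d_gc = Rσ = 2751.4 km
Rhumb: Δφ = +0.1470, Δλ = +1.3128, Δψ = +0.4409, q = Δφ/Δψ = 0.3333 → d_rh = R√(Δφ²+q²Δλ²) = 2936.9 km
Excess = (2936.9 − 2751.4) / 2751.4 = 185.5 / 2751.4 = 6.74% ≈ 6.7%

6.7%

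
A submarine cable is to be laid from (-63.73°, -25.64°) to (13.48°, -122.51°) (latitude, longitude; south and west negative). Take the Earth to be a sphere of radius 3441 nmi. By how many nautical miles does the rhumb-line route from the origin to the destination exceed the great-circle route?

242 nmi

Great circle: cos σ = sin φ₁ sin φ₂ + cos φ₁ cos φ₂ cos Δλ,  σ = 1.8344 rad → d_gc = 6312.0 nmi
Rhumb line: Δψ = +1.6927, q = Δφ/Δψ = 0.7961, d_rh = R√(Δφ²+q²Δλ²) = 6553.8 nmi
Excess = 6553.8 − 6312.0 = 241.8 ≈ 242 nmi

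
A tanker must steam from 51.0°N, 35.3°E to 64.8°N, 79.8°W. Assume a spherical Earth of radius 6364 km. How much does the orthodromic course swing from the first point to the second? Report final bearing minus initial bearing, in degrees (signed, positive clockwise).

-106.6°

Initial bearing θ₁ = atan2(sin Δλ cos φ₂, cos φ₁ sin φ₂ − sin φ₁ cos φ₂ cos Δλ) = 331.49°
Final bearing θ₂ = (initial bearing from the destination back to the start) + 180° = 224.87°
Δθ = θ₂ − θ₁ = -106.6°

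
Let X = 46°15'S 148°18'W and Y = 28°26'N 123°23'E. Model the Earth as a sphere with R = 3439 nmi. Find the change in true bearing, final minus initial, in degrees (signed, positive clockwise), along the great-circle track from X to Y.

+21.4°

Initial bearing θ₁ = atan2(sin Δλ cos φ₂, cos φ₁ sin φ₂ − sin φ₁ cos φ₂ cos Δλ) = 291.59°
Final bearing θ₂ = (initial bearing from the destination back to the start) + 180° = 313.01°
Δθ = θ₂ − θ₁ = +21.4°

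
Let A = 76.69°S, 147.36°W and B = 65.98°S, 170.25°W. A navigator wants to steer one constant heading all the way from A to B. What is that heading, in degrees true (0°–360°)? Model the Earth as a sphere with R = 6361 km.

326.4°

Δψ = ln[tan(π/4+φ₂/2)/tan(π/4+φ₁/2)] = +0.6007
Δλ = -0.3995 rad (taken the short way round)
course = atan2(Δλ, Δψ) = 326.37°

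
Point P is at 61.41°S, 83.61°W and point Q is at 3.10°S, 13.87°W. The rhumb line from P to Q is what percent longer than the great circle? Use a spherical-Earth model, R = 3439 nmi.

Great circle: σ = 1.3562 rad → d_gc = Rσ = 4664.0 nmi
Rhumb: Δφ = +1.0177, Δλ = +1.2172, Δψ = +1.3131, q = Δφ/Δψ = 0.7750 → d_rh = R√(Δφ²+q²Δλ²) = 4772.2 nmi
Excess = (4772.2 − 4664.0) / 4664.0 = 108.2 / 4664.0 = 2.32% ≈ 2.3%

2.3%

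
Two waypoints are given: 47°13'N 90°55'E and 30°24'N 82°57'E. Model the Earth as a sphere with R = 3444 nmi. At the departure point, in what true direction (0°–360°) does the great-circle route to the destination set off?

202.9°

θ = atan2( sin Δλ·cos φ₂ ,  cos φ₁ sin φ₂ − sin φ₁ cos φ₂ cos Δλ )
  = atan2(-0.1195, -0.2832) = 202.89°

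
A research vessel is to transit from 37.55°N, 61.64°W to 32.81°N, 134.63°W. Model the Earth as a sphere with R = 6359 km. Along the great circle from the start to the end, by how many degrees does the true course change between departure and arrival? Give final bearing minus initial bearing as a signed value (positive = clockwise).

At departure: θ₁ = atan2(sin Δλ cos φ₂, cos φ₁ sin φ₂ − sin φ₁ cos φ₂ cos Δλ) = 289.19°
At arrival: θ₂ = atan2(sin Δλ cos φ₁, −cos φ₂ sin φ₁ + sin φ₂ cos φ₁ cos Δλ) = 242.98°
Δθ = θ₂ − θ₁ = -46.2°

-46.2°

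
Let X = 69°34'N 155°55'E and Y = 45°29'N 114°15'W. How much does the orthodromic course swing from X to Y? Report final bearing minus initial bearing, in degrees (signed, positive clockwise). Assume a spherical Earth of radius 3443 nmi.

+81.4°

At departure: θ₁ = atan2(sin Δλ cos φ₂, cos φ₁ sin φ₂ − sin φ₁ cos φ₂ cos Δλ) = 70.59°
At arrival: θ₂ = atan2(sin Δλ cos φ₁, −cos φ₂ sin φ₁ + sin φ₂ cos φ₁ cos Δλ) = 151.99°
Δθ = θ₂ − θ₁ = +81.4°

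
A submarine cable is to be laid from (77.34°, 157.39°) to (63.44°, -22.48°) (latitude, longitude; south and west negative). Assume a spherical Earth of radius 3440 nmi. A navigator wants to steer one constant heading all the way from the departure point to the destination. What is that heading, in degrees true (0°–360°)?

Δψ = ln[tan(π/4+φ₂/2)/tan(π/4+φ₁/2)] = -0.7550
Δλ = -3.1393 rad (taken the short way round)
course = atan2(Δλ, Δψ) = 256.48°

256.5°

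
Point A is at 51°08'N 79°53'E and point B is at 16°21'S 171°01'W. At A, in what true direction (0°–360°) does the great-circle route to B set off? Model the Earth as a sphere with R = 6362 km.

N = sin Δλ·cos φ₂ = +0.9067;  D = cos φ₁ sin φ₂ − sin φ₁ cos φ₂ cos Δλ = +0.0678
initial course = atan2(N, D) = 85.72°

85.7°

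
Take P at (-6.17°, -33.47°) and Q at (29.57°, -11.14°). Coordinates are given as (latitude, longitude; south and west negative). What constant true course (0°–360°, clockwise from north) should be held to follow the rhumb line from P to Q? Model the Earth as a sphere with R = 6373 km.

31.0°

Meridional parts: M(φ₁)=-0.1079, M(φ₂)=+0.5407 → ΔM = +0.6486;  Δλ = +0.3897 rad
tan C = Δλ / ΔM = +0.6009 → C = 31.00°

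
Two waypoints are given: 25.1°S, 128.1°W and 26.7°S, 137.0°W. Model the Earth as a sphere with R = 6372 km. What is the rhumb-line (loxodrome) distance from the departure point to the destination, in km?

908 km

Δψ = ln[tan(π/4+φ₂/2)/tan(π/4+φ₁/2)] = -0.0310;  Δφ = -0.0279 rad,  Δλ = -0.1553 rad
q = Δφ/Δψ = 0.8995
d = R·√(Δφ² + q²Δλ²) = 6372·0.14249 = 908 km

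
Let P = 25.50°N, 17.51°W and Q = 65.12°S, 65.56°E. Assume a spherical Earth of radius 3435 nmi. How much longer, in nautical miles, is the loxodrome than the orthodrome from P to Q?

Great circle: cos σ = sin φ₁ sin φ₂ + cos φ₁ cos φ₂ cos Δλ,  σ = 1.9228 rad → d_gc = 6604.67 nmi
Rhumb line: Δψ = -1.9719, q = Δφ/Δψ = 0.8021, d_rh = R√(Δφ²+q²Δλ²) = 6743.25 nmi
Excess = 6743.25 − 6604.67 = 138.58 ≈ 139 nmi

139 nmi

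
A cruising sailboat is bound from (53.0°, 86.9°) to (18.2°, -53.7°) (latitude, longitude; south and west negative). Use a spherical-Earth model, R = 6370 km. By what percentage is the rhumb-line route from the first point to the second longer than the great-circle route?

14.8%

Great circle: σ = 1.7643 rad → d_gc = Rσ = 11238.8 km
Rhumb: Δφ = -0.6074, Δλ = -2.4539, Δψ = -0.7717, q = Δφ/Δψ = 0.7871 → d_rh = R√(Δφ²+q²Δλ²) = 12896.9 km
Excess = (12896.9 − 11238.8) / 11238.8 = 1658.1 / 11238.8 = 14.753% ≈ 14.8%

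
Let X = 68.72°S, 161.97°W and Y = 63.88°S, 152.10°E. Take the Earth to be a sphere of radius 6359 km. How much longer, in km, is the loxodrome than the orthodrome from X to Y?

Great circle: cos σ = sin φ₁ sin φ₂ + cos φ₁ cos φ₂ cos Δλ,  σ = 0.3246 rad → d_gc = 2063.95 km
Rhumb line: Δψ = +0.2109, q = Δφ/Δψ = 0.4006, d_rh = R√(Δφ²+q²Δλ²) = 2111.47 km
Excess = 2111.47 − 2063.95 = 47.52 ≈ 48 km

48 km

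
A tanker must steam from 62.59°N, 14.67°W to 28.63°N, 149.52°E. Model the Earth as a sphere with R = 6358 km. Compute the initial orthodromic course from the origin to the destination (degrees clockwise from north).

13.8°

θ = atan2( sin Δλ·cos φ₂ ,  cos φ₁ sin φ₂ − sin φ₁ cos φ₂ cos Δλ )
  = atan2(+0.2391, +0.9703) = 13.85°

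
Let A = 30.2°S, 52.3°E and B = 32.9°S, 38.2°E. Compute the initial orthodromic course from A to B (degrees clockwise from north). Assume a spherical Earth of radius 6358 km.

253.7°

θ = atan2( sin Δλ·cos φ₂ ,  cos φ₁ sin φ₂ − sin φ₁ cos φ₂ cos Δλ )
  = atan2(-0.2045, -0.0598) = 253.70°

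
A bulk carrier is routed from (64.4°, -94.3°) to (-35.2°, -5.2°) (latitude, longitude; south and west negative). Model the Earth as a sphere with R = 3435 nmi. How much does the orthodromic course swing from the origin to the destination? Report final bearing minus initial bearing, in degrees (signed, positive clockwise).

Initial bearing θ₁ = atan2(sin Δλ cos φ₂, cos φ₁ sin φ₂ − sin φ₁ cos φ₂ cos Δλ) = 107.69°
Final bearing θ₂ = (initial bearing from the destination back to the start) + 180° = 149.75°
Δθ = θ₂ − θ₁ = +42.1°

+42.1°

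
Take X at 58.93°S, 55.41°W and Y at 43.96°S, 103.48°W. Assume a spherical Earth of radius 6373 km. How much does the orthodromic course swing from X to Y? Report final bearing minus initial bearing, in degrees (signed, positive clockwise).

Initial bearing θ₁ = atan2(sin Δλ cos φ₂, cos φ₁ sin φ₂ − sin φ₁ cos φ₂ cos Δλ) = 275.73°
Final bearing θ₂ = (initial bearing from the destination back to the start) + 180° = 314.49°
Δθ = θ₂ − θ₁ = +38.8°

+38.8°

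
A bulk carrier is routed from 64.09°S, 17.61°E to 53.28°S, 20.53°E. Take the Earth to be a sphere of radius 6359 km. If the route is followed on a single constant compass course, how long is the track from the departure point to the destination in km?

1211 km

Δψ = ln[tan(π/4+φ₂/2)/tan(π/4+φ₁/2)] = +0.3665;  Δφ = +0.1887 rad,  Δλ = +0.0510 rad
q = Δφ/Δψ = 0.5148
d = R·√(Δφ² + q²Δλ²) = 6359·0.19049 = 1211 km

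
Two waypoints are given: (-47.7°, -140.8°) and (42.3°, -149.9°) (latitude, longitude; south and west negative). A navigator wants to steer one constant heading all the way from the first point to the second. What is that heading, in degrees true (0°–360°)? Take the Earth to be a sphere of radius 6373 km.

354.9°

Meridional parts: M(φ₁)=-0.9497, M(φ₂)=+0.8162 → ΔM = +1.7659;  Δλ = -0.1588 rad
tan C = Δλ / ΔM = -0.0899 → C = 354.86°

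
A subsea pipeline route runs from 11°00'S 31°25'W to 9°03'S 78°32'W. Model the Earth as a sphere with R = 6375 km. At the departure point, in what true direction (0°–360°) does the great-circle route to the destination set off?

N = sin Δλ·cos φ₂ = -0.7236;  D = cos φ₁ sin φ₂ − sin φ₁ cos φ₂ cos Δλ = -0.0262
initial course = atan2(N, D) = 267.93°

267.9°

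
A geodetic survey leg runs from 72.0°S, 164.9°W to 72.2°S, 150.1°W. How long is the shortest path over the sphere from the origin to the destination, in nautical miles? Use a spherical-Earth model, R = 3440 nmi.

273 nmi

cos σ = sin φ₁ sin φ₂ + cos φ₁ cos φ₂ cos Δλ
      = sin(-72.00°)sin(-72.20°) + cos(-72.00°)cos(-72.20°)cos(14.80°) = 0.9969
σ = 4.542° → d = Rσ = 3440·0.07927 = 273 nmi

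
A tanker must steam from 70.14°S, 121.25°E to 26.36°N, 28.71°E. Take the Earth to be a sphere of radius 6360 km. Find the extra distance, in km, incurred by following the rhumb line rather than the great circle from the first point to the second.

Great circle: cos σ = sin φ₁ sin φ₂ + cos φ₁ cos φ₂ cos Δλ,  σ = 2.0165 rad → d_gc = 12824.9 km
Rhumb line: Δψ = +2.2198, q = Δφ/Δψ = 0.7587, d_rh = R√(Δφ²+q²Δλ²) = 13247.2 km
Excess = 13247.2 − 12824.9 = 422.3 ≈ 422 km

422 km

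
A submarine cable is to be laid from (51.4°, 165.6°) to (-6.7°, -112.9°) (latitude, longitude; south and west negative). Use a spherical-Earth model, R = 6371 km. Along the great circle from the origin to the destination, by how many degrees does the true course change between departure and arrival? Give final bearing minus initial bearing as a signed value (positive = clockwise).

At departure: θ₁ = atan2(sin Δλ cos φ₂, cos φ₁ sin φ₂ − sin φ₁ cos φ₂ cos Δλ) = 100.81°
At arrival: θ₂ = atan2(sin Δλ cos φ₁, −cos φ₂ sin φ₁ + sin φ₂ cos φ₁ cos Δλ) = 141.90°
Δθ = θ₂ − θ₁ = +41.1°

+41.1°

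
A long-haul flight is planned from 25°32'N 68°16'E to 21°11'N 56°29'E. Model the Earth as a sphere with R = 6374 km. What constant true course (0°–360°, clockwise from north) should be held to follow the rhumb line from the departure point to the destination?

Meridional parts: M(φ₁)=+0.4612, M(φ₂)=+0.3784 → ΔM = -0.0827;  Δλ = -0.2057 rad
tan C = Δλ / ΔM = +2.4860 → C = 248.09°

248.1°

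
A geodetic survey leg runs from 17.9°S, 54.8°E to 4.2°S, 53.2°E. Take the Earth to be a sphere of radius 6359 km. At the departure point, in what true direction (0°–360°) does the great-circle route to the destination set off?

N = sin Δλ·cos φ₂ = -0.0278;  D = cos φ₁ sin φ₂ − sin φ₁ cos φ₂ cos Δλ = +0.2367
initial course = atan2(N, D) = 353.29°

353.3°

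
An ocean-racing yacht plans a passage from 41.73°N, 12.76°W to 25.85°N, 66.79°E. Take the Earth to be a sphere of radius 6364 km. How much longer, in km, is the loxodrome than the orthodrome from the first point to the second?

Great circle: cos σ = sin φ₁ sin φ₂ + cos φ₁ cos φ₂ cos Δλ,  σ = 1.1461 rad → d_gc = 7293.8 km
Rhumb line: Δψ = -0.3355, q = Δφ/Δψ = 0.8260, d_rh = R√(Δφ²+q²Δλ²) = 7508.6 km
Excess = 7508.6 − 7293.8 = 214.8 ≈ 215 km

215 km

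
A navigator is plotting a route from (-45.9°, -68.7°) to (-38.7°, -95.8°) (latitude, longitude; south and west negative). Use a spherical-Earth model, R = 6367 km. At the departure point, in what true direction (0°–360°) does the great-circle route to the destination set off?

N = sin Δλ·cos φ₂ = -0.3555;  D = cos φ₁ sin φ₂ − sin φ₁ cos φ₂ cos Δλ = +0.0638
initial course = atan2(N, D) = 280.17°

280.2°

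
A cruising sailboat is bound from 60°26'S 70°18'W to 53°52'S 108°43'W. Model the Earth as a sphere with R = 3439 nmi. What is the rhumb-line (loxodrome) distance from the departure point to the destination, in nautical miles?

Rhumb course C = atan2(Δλ, Δψ) with Δψ = ln[tan(π/4+φ₂/2)/tan(π/4+φ₁/2)] = +0.2120, Δλ = -0.6705 → C = 287.54°
d = R·|Δφ| / |cos C| = 3439·0.11461 / 0.30142 = 1308 nmi

1308 nmi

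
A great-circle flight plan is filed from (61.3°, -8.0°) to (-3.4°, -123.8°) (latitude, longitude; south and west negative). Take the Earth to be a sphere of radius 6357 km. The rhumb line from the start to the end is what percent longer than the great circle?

6.9%

Great circle: σ = 1.8345 rad → d_gc = Rσ = 11661.9 km
Rhumb: Δφ = -1.1292, Δλ = -2.0211, Δψ = -1.4226, q = Δφ/Δψ = 0.7938 → d_rh = R√(Δφ²+q²Δλ²) = 12471.4 km
Excess = (12471.4 − 11661.9) / 11661.9 = 809.5 / 11661.9 = 6.94% ≈ 6.9%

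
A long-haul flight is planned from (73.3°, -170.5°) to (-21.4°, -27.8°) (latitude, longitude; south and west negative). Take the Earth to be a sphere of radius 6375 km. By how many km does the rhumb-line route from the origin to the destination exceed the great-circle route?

1705 km

Great circle: cos σ = sin φ₁ sin φ₂ + cos φ₁ cos φ₂ cos Δλ,  σ = 2.1680 rad → d_gc = 13820.9 km
Rhumb line: Δψ = -2.3014, q = Δφ/Δψ = 0.7182, d_rh = R√(Δφ²+q²Δλ²) = 15526.0 km
Excess = 15526.0 − 13820.9 = 1705.1 ≈ 1705 km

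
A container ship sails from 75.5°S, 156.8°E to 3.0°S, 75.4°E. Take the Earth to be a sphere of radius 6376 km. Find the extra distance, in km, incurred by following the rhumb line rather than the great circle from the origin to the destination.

Great circle: cos σ = sin φ₁ sin φ₂ + cos φ₁ cos φ₂ cos Δλ,  σ = 1.4826 rad → d_gc = 9453.21 km
Rhumb line: Δψ = +2.0095, q = Δφ/Δψ = 0.6297, d_rh = R√(Δφ²+q²Δλ²) = 9880.68 km
Excess = 9880.68 − 9453.21 = 427.47 ≈ 427 km

427 km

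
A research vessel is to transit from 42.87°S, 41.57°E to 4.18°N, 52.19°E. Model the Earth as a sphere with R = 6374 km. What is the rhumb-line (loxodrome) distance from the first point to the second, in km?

Rhumb course C = atan2(Δλ, Δψ) with Δψ = ln[tan(π/4+φ₂/2)/tan(π/4+φ₁/2)] = +0.9028, Δλ = +0.1854 → C = 11.60°
d = R·|Δφ| / |cos C| = 6374·0.82118 / 0.97957 = 5343 km

5343 km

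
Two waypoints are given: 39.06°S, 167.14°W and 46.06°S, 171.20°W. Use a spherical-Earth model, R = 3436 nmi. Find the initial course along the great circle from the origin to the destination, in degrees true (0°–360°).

201.8°

θ = atan2( sin Δλ·cos φ₂ ,  cos φ₁ sin φ₂ − sin φ₁ cos φ₂ cos Δλ )
  = atan2(-0.0491, -0.1230) = 201.78°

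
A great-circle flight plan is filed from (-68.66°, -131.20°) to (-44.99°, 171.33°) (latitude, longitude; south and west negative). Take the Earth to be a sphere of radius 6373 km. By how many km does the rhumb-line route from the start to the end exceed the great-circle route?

Great circle: cos σ = sin φ₁ sin φ₂ + cos φ₁ cos φ₂ cos Δλ,  σ = 0.6486 rad → d_gc = 4133.8 km
Rhumb line: Δψ = +0.7880, q = Δφ/Δψ = 0.5243, d_rh = R√(Δφ²+q²Δλ²) = 4261.8 km
Excess = 4261.8 − 4133.8 = 128.0 ≈ 128 km

128 km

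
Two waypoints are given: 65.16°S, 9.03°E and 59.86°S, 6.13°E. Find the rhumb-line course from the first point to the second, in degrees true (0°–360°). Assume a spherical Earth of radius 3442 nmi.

Meridional parts: M(φ₁)=-1.5131, M(φ₂)=-1.3121 → ΔM = +0.2010;  Δλ = -0.0506 rad
tan C = Δλ / ΔM = -0.2518 → C = 345.87°

345.9°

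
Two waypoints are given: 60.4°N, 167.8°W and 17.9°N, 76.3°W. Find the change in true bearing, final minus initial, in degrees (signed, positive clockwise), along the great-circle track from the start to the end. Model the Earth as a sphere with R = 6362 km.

+69.6°

Initial bearing θ₁ = atan2(sin Δλ cos φ₂, cos φ₁ sin φ₂ − sin φ₁ cos φ₂ cos Δλ) = 79.66°
Final bearing θ₂ = (initial bearing from the destination back to the start) + 180° = 149.29°
Δθ = θ₂ − θ₁ = +69.6°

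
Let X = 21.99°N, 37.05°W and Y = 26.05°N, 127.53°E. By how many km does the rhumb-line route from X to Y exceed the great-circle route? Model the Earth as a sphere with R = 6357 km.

Great circle: cos σ = sin φ₁ sin φ₂ + cos φ₁ cos φ₂ cos Δλ,  σ = 2.2635 rad → d_gc = 14389.1 km
Rhumb line: Δψ = +0.0776, q = Δφ/Δψ = 0.9131, d_rh = R√(Δφ²+q²Δλ²) = 16680.2 km
Excess = 16680.2 − 14389.1 = 2291.1 ≈ 2291 km

2291 km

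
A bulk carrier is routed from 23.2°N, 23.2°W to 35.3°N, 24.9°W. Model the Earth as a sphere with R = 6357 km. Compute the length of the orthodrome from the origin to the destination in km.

1352 km

Haversine: a = sin²(Δφ/2)+cos φ₁ cos φ₂ sin²(Δλ/2) = 0.01127;  σ = 2·atan2(√a,√(1−a))
σ = 12.190° → d = Rσ = 6357·0.21275 = 1352 km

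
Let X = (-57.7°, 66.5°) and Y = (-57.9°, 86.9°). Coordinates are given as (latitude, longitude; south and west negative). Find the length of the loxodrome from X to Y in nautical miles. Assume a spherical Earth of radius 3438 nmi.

Δψ = ln[tan(π/4+φ₂/2)/tan(π/4+φ₁/2)] = -0.0066;  Δφ = -0.0035 rad,  Δλ = +0.3560 rad
q = Δφ/Δψ = 0.5329
d = R·√(Δφ² + q²Δλ²) = 3438·0.18976 = 652 nmi

652 nmi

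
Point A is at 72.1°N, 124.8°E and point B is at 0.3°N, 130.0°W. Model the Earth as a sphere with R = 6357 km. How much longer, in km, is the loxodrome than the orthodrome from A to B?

Great circle: cos σ = sin φ₁ sin φ₂ + cos φ₁ cos φ₂ cos Δλ,  σ = 1.6465 rad → d_gc = 10466.6 km
Rhumb line: Δψ = -1.8432, q = Δφ/Δψ = 0.6799, d_rh = R√(Δφ²+q²Δλ²) = 11244.4 km
Excess = 11244.4 − 10466.6 = 777.8 ≈ 778 km

778 km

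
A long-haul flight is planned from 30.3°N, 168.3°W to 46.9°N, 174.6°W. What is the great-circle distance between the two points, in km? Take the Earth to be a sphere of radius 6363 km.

1921 km

cos σ = sin φ₁ sin φ₂ + cos φ₁ cos φ₂ cos Δλ
      = sin(30.30°)sin(46.90°) + cos(30.30°)cos(46.90°)cos(-6.30°) = 0.9548
σ = 17.300° → d = Rσ = 6363·0.30194 = 1921 km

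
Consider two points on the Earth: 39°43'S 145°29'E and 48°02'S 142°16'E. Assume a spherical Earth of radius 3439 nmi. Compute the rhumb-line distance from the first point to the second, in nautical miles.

Δψ = ln[tan(π/4+φ₂/2)/tan(π/4+φ₁/2)] = -0.2019;  Δφ = -0.1452 rad,  Δλ = -0.0561 rad
q = Δφ/Δψ = 0.7190
d = R·√(Δφ² + q²Δλ²) = 3439·0.15066 = 518 nmi

518 nmi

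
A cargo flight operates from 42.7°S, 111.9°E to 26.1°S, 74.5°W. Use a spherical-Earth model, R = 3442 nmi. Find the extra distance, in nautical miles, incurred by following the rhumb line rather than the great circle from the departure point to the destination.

1939 nmi

Great circle: cos σ = sin φ₁ sin φ₂ + cos φ₁ cos φ₂ cos Δλ,  σ = 1.9364 rad → d_gc = 6665.1 nmi
Rhumb line: Δψ = +0.3535, q = Δφ/Δψ = 0.8195, d_rh = R√(Δφ²+q²Δλ²) = 8604.3 nmi
Excess = 8604.3 − 6665.1 = 1939.2 ≈ 1939 nmi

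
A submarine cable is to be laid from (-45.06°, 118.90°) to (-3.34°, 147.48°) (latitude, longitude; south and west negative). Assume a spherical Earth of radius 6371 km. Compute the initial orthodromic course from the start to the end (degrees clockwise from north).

N = sin Δλ·cos φ₂ = +0.4776;  D = cos φ₁ sin φ₂ − sin φ₁ cos φ₂ cos Δλ = +0.5794
initial course = atan2(N, D) = 39.50°

39.5°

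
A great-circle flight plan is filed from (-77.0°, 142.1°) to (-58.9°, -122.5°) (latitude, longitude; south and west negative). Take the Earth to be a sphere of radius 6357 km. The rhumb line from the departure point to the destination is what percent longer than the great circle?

10.8%

Great circle: σ = 0.6034 rad → d_gc = Rσ = 3836.1 km
Rhumb: Δφ = +0.3159, Δλ = +1.6650, Δψ = +0.8929, q = Δφ/Δψ = 0.3538 → d_rh = R√(Δφ²+q²Δλ²) = 4249.2 km
Excess = (4249.2 − 3836.1) / 3836.1 = 413.1 / 3836.1 = 10.77% ≈ 10.8%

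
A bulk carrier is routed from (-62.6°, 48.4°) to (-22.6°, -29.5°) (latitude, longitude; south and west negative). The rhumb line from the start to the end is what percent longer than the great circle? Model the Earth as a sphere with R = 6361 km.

Great circle: σ = 1.1260 rad → d_gc = Rσ = 7162.7 km
Rhumb: Δφ = +0.6981, Δλ = -1.3596, Δψ = +1.0064, q = Δφ/Δψ = 0.6937 → d_rh = R√(Δφ²+q²Δλ²) = 7464.0 km
Excess = (7464.0 − 7162.7) / 7162.7 = 301.3 / 7162.7 = 4.21% ≈ 4.2%

4.2%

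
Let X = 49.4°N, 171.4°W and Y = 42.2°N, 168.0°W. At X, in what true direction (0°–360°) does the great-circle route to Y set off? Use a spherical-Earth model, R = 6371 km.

160.5°

N = sin Δλ·cos φ₂ = +0.0439;  D = cos φ₁ sin φ₂ − sin φ₁ cos φ₂ cos Δλ = -0.1243
initial course = atan2(N, D) = 160.54°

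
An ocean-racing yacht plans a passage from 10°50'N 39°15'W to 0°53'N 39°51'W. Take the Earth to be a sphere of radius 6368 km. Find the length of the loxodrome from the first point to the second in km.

Δψ = ln[tan(π/4+φ₂/2)/tan(π/4+φ₁/2)] = -0.1748;  Δφ = -0.1737 rad,  Δλ = -0.0105 rad
q = Δφ/Δψ = 0.9935
d = R·√(Δφ² + q²Δλ²) = 6368·0.17397 = 1108 km

1108 km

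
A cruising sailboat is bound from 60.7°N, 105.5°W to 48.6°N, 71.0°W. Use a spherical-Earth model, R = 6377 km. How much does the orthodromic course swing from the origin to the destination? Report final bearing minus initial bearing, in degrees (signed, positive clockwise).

+28.6°

Initial bearing θ₁ = atan2(sin Δλ cos φ₂, cos φ₁ sin φ₂ − sin φ₁ cos φ₂ cos Δλ) = 106.11°
Final bearing θ₂ = (initial bearing from the destination back to the start) + 180° = 134.69°
Δθ = θ₂ − θ₁ = +28.6°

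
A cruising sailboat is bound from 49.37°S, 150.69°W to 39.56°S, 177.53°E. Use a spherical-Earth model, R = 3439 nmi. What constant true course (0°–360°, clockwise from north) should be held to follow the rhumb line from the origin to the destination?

Δψ = ln[tan(π/4+φ₂/2)/tan(π/4+φ₁/2)] = +0.2408
Δλ = -0.5547 rad (taken the short way round)
course = atan2(Δλ, Δψ) = 293.46°

293.5°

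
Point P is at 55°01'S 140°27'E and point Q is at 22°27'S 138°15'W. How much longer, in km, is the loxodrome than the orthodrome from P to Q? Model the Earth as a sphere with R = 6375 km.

295 km

Great circle: cos σ = sin φ₁ sin φ₂ + cos φ₁ cos φ₂ cos Δλ,  σ = 1.1669 rad → d_gc = 7438.8 km
Rhumb line: Δψ = +0.7525, q = Δφ/Δψ = 0.7554, d_rh = R√(Δφ²+q²Δλ²) = 7734.2 km
Excess = 7734.2 − 7438.8 = 295.4 ≈ 295 km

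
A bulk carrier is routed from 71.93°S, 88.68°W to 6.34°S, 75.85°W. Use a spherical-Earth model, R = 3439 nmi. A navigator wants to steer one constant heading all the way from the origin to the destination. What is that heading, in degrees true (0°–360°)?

Δψ = ln[tan(π/4+φ₂/2)/tan(π/4+φ₁/2)] = +1.7279
Δλ = +0.2239 rad (taken the short way round)
course = atan2(Δλ, Δψ) = 7.38°

7.4°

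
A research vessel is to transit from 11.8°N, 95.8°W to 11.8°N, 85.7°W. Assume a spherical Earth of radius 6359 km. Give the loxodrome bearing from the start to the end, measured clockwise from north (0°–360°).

Δψ = ln[tan(π/4+φ₂/2)/tan(π/4+φ₁/2)] = +0.0000
Δλ = +0.1763 rad (taken the short way round)
course = atan2(Δλ, Δψ) = 90.00°

90.0°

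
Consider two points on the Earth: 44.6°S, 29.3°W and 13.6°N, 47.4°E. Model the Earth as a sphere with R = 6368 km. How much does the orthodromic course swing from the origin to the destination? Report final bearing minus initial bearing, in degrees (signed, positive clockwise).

Initial bearing θ₁ = atan2(sin Δλ cos φ₂, cos φ₁ sin φ₂ − sin φ₁ cos φ₂ cos Δλ) = 71.07°
Final bearing θ₂ = (initial bearing from the destination back to the start) + 180° = 43.86°
Δθ = θ₂ − θ₁ = -27.2°

-27.2°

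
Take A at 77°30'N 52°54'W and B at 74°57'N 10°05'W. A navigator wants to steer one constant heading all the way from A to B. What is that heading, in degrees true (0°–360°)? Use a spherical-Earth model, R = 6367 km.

104.1°

Δψ = ln[tan(π/4+φ₂/2)/tan(π/4+φ₁/2)] = -0.1874
Δλ = +0.7473 rad (taken the short way round)
course = atan2(Δλ, Δψ) = 104.08°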